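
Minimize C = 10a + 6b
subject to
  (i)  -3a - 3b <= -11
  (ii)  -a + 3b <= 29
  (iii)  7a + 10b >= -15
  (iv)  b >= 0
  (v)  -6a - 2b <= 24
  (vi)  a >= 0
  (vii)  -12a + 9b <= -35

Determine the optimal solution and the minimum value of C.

Extreme points and C = 10a + 6b:
  (11/3, 0) → C = 110/3
  (68/21, 3/7) → C = 734/21
  (122/9, 383/27) → C = 662/3
The feasible region is unbounded (it extends along (3, 1), (1, 0)), but C strictly increases along every unbounded feasible direction, so there is no improving ray and the minimum is attained at a vertex.

a = 68/21, b = 3/7, minimum C = 734/21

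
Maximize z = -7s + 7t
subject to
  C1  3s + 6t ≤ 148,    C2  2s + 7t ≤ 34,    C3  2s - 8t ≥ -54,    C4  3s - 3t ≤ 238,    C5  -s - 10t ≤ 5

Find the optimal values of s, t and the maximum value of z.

s = -145/7, t = 11/7, maximum z = 156

Extreme points and z = -7s + 7t:
  (-53/15, 88/15) → z = 329/5
  (375/13, -44/13) → z = -2933/13
  (-145/7, 11/7) → z = 156

The optimum lies where 2s - 8t = -54 and -s - 10t = 5.
Solving simultaneously gives s = -145/7, t = 11/7.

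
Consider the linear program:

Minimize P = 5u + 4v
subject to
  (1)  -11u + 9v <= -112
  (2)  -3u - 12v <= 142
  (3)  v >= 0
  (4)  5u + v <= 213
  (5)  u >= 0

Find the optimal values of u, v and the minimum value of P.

u = 112/11, v = 0, minimum P = 560/11

Feasible corners and P = 5u + 4v:
  (112/11, 0) → P = 560/11
  (2029/56, 1783/56) → P = 17277/56
  (213/5, 0) → P = 213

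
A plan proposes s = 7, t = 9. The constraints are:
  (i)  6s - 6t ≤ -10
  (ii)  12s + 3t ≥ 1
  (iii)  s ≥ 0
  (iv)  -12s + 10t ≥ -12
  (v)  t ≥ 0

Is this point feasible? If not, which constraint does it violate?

feasible

(i): -12 ≤ -10 ✓
(ii): 111 ≥ 1 ✓
(iii): 7 ≥ 0 ✓
(iv): 6 ≥ -12 ✓
(v): 9 ≥ 0 ✓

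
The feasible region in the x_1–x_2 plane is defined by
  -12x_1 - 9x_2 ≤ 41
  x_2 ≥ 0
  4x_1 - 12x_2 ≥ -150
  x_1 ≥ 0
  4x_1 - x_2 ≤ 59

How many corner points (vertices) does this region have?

Pairwise boundary intersections that survive every other constraint:
  (0, 0)
  (59/4, 0)
  (0, 25/2)
  (39/2, 19)

4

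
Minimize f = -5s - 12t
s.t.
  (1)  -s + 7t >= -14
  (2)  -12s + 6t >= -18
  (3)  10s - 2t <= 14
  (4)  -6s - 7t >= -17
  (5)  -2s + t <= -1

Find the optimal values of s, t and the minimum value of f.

Corner points and f = -5s - 12t:
  (7/13, -25/13) → f = 265/13
  (-7/13, -27/13) → f = 359/13
  (4/3, -1/3) → f = -8/3
  (66/41, 43/41) → f = -846/41
  (6/5, 7/5) → f = -114/5

At the optimal vertex, -6s - 7t = -17 and -2s + t = -1.
Solving simultaneously gives s = 6/5, t = 7/5.

s = 6/5, t = 7/5, minimum f = -114/5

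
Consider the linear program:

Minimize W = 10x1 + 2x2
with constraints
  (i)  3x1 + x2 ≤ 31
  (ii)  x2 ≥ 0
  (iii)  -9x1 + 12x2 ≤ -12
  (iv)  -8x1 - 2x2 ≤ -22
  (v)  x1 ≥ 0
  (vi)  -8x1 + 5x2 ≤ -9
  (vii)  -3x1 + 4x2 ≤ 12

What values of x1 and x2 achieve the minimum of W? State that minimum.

Extreme points and W = 10x1 + 2x2:
  (31/3, 0) → W = 310/3
  (128/15, 27/5) → W = 1442/15
  (11/4, 0) → W = 55/2
  (48/19, 17/19) → W = 514/19

x1 = 48/19, x2 = 17/19, minimum W = 514/19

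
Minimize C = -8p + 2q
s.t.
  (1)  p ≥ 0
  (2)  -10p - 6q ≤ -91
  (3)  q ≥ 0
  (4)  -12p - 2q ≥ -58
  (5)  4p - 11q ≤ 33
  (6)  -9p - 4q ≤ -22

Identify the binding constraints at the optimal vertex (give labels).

(2) and (4)

Corner points and C = -8p + 2q:
  (0, 91/6) → C = 91/3
  (0, 29) → C = 58
  (83/26, 128/13) → C = -76/13

The minimum is at (83/26, 128/13). Substituting into each constraint, equality holds for (2) and (4); the remaining constraints have slack.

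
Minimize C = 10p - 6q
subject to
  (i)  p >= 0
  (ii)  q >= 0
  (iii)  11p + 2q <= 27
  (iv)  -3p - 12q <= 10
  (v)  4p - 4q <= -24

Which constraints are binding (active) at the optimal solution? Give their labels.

Extreme points and C = 10p - 6q:
  (0, 27/2) → C = -81
  (0, 6) → C = -36
  (15/13, 93/13) → C = -408/13

The minimum is at (0, 27/2). Substituting into each constraint, equality holds for (i) and (iii); the remaining constraints have slack.

(i) and (iii)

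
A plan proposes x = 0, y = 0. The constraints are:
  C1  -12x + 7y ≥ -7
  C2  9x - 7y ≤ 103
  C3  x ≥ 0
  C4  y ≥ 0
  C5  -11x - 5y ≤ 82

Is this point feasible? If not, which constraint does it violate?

C1: 0 ≥ -7 ✓
C2: 0 ≤ 103 ✓
C3: 0 ≥ 0 ✓
C4: 0 ≥ 0 ✓
C5: 0 ≤ 82 ✓

feasible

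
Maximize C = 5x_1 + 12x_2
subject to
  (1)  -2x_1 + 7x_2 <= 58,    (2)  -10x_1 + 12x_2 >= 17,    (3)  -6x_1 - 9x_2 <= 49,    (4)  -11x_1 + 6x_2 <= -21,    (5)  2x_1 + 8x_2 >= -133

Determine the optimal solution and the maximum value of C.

x_1 = 577/46, x_2 = 273/23, maximum C = 9437/46

Vertices and C = 5x_1 + 12x_2:
  (577/46, 273/23) → C = 9437/46
  (99/13, 136/13) → C = 2127/13
  (59/12, 397/72) → C = 363/4

The optimum lies where -2x_1 + 7x_2 = 58 and -10x_1 + 12x_2 = 17.
Solving simultaneously gives x_1 = 577/46, x_2 = 273/23.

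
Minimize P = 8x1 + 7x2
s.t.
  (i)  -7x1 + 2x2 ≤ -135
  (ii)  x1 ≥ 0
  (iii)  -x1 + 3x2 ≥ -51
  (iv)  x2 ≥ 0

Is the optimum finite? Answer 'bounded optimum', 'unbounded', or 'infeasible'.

bounded optimum

Vertices and P = 8x1 + 7x2:
  (135/7, 0) → P = 1080/7
  (51, 0) → P = 408
The feasible region has finitely many vertices and no improving ray; the minimum is 1080/7 at (135/7, 0).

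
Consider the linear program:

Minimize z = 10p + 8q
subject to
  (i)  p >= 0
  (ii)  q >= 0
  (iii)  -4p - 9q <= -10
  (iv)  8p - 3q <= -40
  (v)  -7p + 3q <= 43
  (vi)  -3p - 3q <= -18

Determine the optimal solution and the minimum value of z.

p = 0, q = 40/3, minimum z = 320/3

Corner points and z = 10p + 8q:
  (0, 40/3) → z = 320/3
  (0, 43/3) → z = 344/3
  (3, 64/3) → z = 602/3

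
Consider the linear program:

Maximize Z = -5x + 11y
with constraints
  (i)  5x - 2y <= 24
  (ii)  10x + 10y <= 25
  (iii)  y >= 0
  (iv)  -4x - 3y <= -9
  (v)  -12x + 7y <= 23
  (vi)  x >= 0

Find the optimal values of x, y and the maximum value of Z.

At the optimal vertex, 10x + 10y = 25 and -4x - 3y = -9.
Solving simultaneously gives x = 3/2, y = 1.

x = 3/2, y = 1, maximum Z = 7/2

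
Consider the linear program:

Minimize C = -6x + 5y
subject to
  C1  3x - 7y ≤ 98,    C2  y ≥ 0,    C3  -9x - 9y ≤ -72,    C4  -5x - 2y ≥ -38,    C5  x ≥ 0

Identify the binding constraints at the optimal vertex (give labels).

Feasible corners and C = -6x + 5y:
  (22/3, 2/3) → C = -122/3
  (0, 8) → C = 40
  (0, 19) → C = 95

The minimum is at (22/3, 2/3). Substituting into each constraint, equality holds for C3 and C4; the remaining constraints have slack.

C3 and C4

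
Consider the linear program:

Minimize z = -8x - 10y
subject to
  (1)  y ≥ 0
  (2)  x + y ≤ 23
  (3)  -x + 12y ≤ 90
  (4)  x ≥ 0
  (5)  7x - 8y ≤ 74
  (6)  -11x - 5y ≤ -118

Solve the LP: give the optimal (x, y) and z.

Vertices and z = -8x - 10y:
  (186/13, 113/13) → z = -2618/13
  (86/5, 29/5) → z = -978/5
  (966/137, 1108/137) → z = -18808/137
  (438/41, 4/41) → z = -3544/41

x = 186/13, y = 113/13, minimum z = -2618/13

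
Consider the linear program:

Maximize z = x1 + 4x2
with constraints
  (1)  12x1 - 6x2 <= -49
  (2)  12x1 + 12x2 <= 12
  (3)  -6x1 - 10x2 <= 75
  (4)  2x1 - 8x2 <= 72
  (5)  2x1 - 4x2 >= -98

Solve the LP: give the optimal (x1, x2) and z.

x1 = -47/3, x2 = 50/3, maximum z = 51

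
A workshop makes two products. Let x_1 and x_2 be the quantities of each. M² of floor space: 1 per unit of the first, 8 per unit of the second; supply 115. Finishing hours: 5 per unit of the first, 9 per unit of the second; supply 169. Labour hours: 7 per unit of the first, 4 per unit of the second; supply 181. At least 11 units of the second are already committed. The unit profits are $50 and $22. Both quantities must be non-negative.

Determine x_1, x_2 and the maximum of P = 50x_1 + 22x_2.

x_1 = 14, x_2 = 11, maximum P = 942

Vertices and P = 50x_1 + 22x_2:
  (0, 115/8) → P = 1265/4
  (0, 11) → P = 242
  (317/31, 406/31) → P = 24782/31
  (14, 11) → P = 942

At the optimal vertex, 5x_1 + 9x_2 = 169 and x_2 = 11.
Solving simultaneously gives x_1 = 14, x_2 = 11.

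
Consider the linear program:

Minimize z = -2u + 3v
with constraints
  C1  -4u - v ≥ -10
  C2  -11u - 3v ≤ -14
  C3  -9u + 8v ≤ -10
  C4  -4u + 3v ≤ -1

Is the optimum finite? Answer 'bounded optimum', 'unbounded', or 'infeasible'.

Vertices and z = -2u + 3v:
  (16, -54) → z = -194
  (90/41, 50/41) → z = -30/41
  (142/115, 16/115) → z = -236/115
The feasible region has finitely many vertices and no improving ray; the minimum is -194 at (16, -54).

bounded optimum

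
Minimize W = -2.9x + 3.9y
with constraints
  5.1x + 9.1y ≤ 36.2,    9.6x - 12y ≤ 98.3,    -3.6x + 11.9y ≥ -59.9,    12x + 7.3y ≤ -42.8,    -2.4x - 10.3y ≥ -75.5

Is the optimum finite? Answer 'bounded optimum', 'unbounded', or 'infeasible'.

Corner points and W = -2.9x + 3.9y:
  (-65374/7197, 21756/2399) → W = 2220649/35985
  (-3491/341, 3313/341) → W = 115223/1705
  (-7205/16908, -7274/1409) → W = -3195287/169080
The feasible region has finitely many vertices and no improving ray; the minimum is -3195287/169080 at (-7205/16908, -7274/1409).

bounded optimum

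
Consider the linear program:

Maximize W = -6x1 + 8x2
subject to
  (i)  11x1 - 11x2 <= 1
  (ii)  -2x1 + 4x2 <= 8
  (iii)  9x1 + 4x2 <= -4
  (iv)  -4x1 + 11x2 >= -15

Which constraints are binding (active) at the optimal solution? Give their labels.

(ii) and (iv)

Feasible corners and W = -6x1 + 8x2:
  (-40/143, -53/143) → W = -184/143
  (-2, -23/11) → W = -52/11
  (-12/11, 16/11) → W = 200/11
  (-74/3, -31/3) → W = 196/3

The maximum is at (-74/3, -31/3). Substituting into each constraint, equality holds for (ii) and (iv); the remaining constraints have slack.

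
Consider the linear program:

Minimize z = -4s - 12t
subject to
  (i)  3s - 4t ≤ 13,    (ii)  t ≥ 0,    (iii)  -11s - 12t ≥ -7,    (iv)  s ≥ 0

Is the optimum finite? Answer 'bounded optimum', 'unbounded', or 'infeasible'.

Vertices and z = -4s - 12t:
  (7/11, 0) → z = -28/11
  (0, 0) → z = 0
  (0, 7/12) → z = -7
The feasible region has finitely many vertices and no improving ray; the minimum is -7 at (0, 7/12).

bounded optimum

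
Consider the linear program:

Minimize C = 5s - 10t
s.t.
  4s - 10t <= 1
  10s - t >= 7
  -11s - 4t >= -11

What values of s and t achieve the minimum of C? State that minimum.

Vertices and C = 5s - 10t:
  (23/32, 3/16) → C = 55/32
  (19/21, 11/42) → C = 40/21
  (13/17, 11/17) → C = -45/17

The optimum lies where 10s - t = 7 and -11s - 4t = -11.
Solving simultaneously gives s = 13/17, t = 11/17.

s = 13/17, t = 11/17, minimum C = -45/17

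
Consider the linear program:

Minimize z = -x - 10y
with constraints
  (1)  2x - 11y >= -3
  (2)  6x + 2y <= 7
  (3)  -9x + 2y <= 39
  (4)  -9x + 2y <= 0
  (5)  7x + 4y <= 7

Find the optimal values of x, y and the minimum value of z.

Vertices and z = -x - 10y:
  (6/95, 27/95) → z = -276/95
  (13/17, 7/17) → z = -83/17
  (7/5, -7/10) → z = 28/5
The feasible region is unbounded (it extends along (1, -3), (-2, -9)), but z strictly increases along every unbounded feasible direction, so there is no improving ray and the minimum is attained at a vertex.

The binding constraints are 2x - 11y = -3 and 7x + 4y = 7.
Solving simultaneously gives x = 13/17, y = 7/17.

x = 13/17, y = 7/17, minimum z = -83/17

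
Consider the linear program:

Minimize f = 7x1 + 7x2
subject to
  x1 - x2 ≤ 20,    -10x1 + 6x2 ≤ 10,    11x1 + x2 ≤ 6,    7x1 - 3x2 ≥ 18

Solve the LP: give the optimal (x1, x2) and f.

x1 = -21/2, x2 = -61/2, minimum f = -287

Feasible corners and f = 7x1 + 7x2:
  (13/6, -107/6) → f = -329/3
  (-21/2, -61/2) → f = -287
  (9/10, -39/10) → f = -21

At the optimal vertex, x1 - x2 = 20 and 7x1 - 3x2 = 18.
Solving simultaneously gives x1 = -21/2, x2 = -61/2.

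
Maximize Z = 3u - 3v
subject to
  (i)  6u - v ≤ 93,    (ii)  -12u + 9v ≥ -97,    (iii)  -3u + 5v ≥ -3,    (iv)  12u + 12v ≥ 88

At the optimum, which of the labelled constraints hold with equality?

(ii) and (iii)

Corner points and Z = 3u - 3v:
  (370/21, 89/7) → Z = 103/7
  (458/33, 85/11) → Z = 203/11
  (119/24, 19/8) → Z = 31/4
The feasible region is unbounded (it extends along (-1, 1), (1, 6)), but Z strictly decreases along every unbounded feasible direction, so there is no improving ray and the maximum is attained at a vertex.

The maximum is at (458/33, 85/11). Substituting into each constraint, equality holds for (ii) and (iii); the remaining constraints have slack.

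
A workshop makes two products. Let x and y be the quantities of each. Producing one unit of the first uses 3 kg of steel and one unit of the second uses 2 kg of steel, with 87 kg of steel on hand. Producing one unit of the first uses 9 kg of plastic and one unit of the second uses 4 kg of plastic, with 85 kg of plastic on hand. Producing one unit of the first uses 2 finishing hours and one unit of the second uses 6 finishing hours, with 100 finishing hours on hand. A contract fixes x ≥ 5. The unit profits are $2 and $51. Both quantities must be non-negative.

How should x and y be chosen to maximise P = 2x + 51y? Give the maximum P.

x = 5, y = 10, maximum P = 520

Vertices and P = 2x + 51y:
  (85/9, 0) → P = 170/9
  (5, 0) → P = 10
  (5, 10) → P = 520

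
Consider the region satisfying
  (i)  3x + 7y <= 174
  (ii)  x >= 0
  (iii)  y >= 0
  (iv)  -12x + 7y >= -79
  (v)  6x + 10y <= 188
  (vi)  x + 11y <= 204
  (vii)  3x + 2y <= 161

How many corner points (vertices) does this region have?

Of the 21 pairwise boundary intersections, those satisfying every inequality are:
  (0, 0)
  (0, 204/11)
  (79/12, 0)
  (13, 11)
  (1/2, 37/2)

5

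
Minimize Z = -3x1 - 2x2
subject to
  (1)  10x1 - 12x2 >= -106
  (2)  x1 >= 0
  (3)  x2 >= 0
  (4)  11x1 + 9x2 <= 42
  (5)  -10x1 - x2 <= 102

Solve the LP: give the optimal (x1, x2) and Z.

Corner points and Z = -3x1 - 2x2:
  (0, 0) → Z = 0
  (0, 14/3) → Z = -28/3
  (42/11, 0) → Z = -126/11

x1 = 42/11, x2 = 0, minimum Z = -126/11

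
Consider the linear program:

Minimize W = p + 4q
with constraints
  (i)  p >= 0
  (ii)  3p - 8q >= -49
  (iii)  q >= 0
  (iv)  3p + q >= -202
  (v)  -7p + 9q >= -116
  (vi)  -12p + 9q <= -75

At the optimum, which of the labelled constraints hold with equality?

(iii) and (vi)

Corner points and W = p + 4q:
  (1369/29, 691/29) → W = 4133/29
  (347/23, 271/23) → W = 1431/23
  (116/7, 0) → W = 116/7
  (25/4, 0) → W = 25/4

The minimum is at (25/4, 0). Substituting into each constraint, equality holds for (iii) and (vi); the remaining constraints have slack.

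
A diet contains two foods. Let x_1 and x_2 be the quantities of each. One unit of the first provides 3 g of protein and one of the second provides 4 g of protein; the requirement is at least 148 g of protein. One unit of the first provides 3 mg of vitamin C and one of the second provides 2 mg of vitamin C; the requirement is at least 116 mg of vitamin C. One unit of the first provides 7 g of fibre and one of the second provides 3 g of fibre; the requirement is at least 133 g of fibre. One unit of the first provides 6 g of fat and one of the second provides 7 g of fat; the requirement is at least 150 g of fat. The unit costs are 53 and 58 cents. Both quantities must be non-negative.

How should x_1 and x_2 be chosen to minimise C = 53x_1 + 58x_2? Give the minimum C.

Feasible corners and C = 53x_1 + 58x_2:
  (0, 58) → C = 3364
  (148/3, 0) → C = 7844/3
  (28, 16) → C = 2412
The feasible region is unbounded (it extends along (0, 1), (1, 0)), but C strictly increases along every unbounded feasible direction, so there is no improving ray and the minimum is attained at a vertex.

x_1 = 28, x_2 = 16, minimum C = 2412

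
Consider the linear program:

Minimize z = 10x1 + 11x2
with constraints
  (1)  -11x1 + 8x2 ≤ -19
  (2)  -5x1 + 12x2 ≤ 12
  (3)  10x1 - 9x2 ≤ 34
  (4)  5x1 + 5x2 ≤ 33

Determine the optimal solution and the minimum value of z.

x1 = -101/19, x2 = -184/19, minimum z = -3034/19

At the optimal vertex, -11x1 + 8x2 = -19 and 10x1 - 9x2 = 34.
Solving simultaneously gives x1 = -101/19, x2 = -184/19.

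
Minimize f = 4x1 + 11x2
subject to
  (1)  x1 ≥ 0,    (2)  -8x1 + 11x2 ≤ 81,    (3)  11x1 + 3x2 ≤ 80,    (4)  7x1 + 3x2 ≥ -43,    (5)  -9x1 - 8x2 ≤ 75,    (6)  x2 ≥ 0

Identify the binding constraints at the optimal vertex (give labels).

Corner points and f = 4x1 + 11x2:
  (0, 81/11) → f = 81
  (0, 0) → f = 0
  (637/145, 1531/145) → f = 19389/145
  (80/11, 0) → f = 320/11

The minimum is at (0, 0). Substituting into each constraint, equality holds for (1) and (6); the remaining constraints have slack.

(1) and (6)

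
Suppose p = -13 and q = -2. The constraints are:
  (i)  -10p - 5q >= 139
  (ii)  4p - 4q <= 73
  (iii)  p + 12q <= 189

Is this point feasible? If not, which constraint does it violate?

(i): 140 ≥ 139 ✓
(ii): -44 ≤ 73 ✓
(iii): -37 ≤ 189 ✓

feasible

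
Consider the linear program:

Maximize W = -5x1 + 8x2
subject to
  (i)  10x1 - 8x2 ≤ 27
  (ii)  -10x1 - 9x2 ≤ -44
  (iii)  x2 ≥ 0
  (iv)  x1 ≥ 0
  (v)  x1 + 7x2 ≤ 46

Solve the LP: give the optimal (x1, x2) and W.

Corner points and W = -5x1 + 8x2:
  (7/2, 1) → W = -19/2
  (557/78, 433/78) → W = 679/78
  (0, 44/9) → W = 352/9
  (0, 46/7) → W = 368/7

At the optimal vertex, x1 = 0 and x1 + 7x2 = 46.
Solving simultaneously gives x1 = 0, x2 = 46/7.

x1 = 0, x2 = 46/7, maximum W = 368/7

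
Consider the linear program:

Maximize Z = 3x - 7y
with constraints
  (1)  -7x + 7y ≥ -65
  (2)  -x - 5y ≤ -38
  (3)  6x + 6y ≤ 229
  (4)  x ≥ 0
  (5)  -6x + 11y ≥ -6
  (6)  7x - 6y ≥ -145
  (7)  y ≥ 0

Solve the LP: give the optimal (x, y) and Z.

x = 448/41, y = 222/41, maximum Z = -210/41

Vertices and Z = 3x - 7y:
  (1993/84, 1213/84) → Z = -628/21
  (673/35, 348/35) → Z = -417/35
  (0, 38/5) → Z = -266/5
  (448/41, 222/41) → Z = -210/41
  (84/13, 2473/78) → Z = -15799/78
  (0, 145/6) → Z = -1015/6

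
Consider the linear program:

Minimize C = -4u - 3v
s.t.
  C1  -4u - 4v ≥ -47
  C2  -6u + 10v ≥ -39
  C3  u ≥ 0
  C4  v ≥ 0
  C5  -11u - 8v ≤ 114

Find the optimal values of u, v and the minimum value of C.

u = 313/32, v = 63/32, minimum C = -1441/32

Feasible corners and C = -4u - 3v:
  (313/32, 63/32) → C = -1441/32
  (0, 47/4) → C = -141/4
  (13/2, 0) → C = -26
  (0, 0) → C = 0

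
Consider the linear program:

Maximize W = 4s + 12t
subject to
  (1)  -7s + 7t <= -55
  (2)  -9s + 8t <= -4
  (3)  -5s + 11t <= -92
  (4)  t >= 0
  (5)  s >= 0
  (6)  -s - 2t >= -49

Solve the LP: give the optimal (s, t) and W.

Feasible corners and W = 4s + 12t:
  (92/5, 0) → W = 368/5
  (241/7, 51/7) → W = 1576/7
  (49, 0) → W = 196

At the optimal vertex, -5s + 11t = -92 and -s - 2t = -49.
Solving simultaneously gives s = 241/7, t = 51/7.

s = 241/7, t = 51/7, maximum W = 1576/7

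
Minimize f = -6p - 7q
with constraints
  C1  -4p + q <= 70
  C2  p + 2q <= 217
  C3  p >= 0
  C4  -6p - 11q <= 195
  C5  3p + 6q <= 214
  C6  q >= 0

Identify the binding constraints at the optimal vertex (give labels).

Extreme points and f = -6p - 7q:
  (0, 107/3) → f = -749/3
  (0, 0) → f = 0
  (214/3, 0) → f = -428

The minimum is at (214/3, 0). Substituting into each constraint, equality holds for C5 and C6; the remaining constraints have slack.

C5 and C6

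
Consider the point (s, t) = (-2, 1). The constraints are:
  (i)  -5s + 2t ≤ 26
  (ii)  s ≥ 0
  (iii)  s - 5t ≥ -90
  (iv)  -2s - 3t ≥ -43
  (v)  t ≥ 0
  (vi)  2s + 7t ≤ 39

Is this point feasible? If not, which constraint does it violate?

Constraint (ii): s = -2, which is not ≥ 0. All other constraints are satisfied.

not feasible — violates (ii)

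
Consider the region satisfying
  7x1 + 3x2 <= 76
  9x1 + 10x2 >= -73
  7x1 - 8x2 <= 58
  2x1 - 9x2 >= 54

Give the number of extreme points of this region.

3

The feasible vertices (each the meet of two boundaries and inside every other half-plane) are:
  (-2/71, -1033/142)
  (-117/101, -632/101)
  (90/47, -262/47)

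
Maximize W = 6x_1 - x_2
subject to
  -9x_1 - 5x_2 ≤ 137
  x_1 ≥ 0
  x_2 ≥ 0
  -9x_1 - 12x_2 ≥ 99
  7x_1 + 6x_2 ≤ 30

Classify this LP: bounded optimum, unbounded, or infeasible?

The boundaries -9x_1 - 5x_2 = 137 and x_1 = 0 meet at (0, -137/5), but that point violates x_2 ≥ 0. Every candidate vertex is excluded by some other constraint, so the feasible region is empty.

infeasible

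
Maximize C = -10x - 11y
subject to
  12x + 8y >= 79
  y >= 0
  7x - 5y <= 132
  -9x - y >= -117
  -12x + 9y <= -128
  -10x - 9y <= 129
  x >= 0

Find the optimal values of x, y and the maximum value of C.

Feasible corners and C = -10x - 11y:
  (13, 0) → C = -130
  (32/3, 0) → C = -320/3
  (1181/93, 84/31) → C = -14582/93

x = 32/3, y = 0, maximum C = -320/3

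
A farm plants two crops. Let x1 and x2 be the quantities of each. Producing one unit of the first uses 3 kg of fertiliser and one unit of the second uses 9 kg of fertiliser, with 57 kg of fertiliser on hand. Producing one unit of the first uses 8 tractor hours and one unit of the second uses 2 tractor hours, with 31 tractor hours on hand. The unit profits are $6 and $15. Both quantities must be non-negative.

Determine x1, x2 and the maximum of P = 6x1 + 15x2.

Extreme points and P = 6x1 + 15x2:
  (0, 0) → P = 0
  (0, 19/3) → P = 95
  (31/8, 0) → P = 93/4
  (5/2, 11/2) → P = 195/2

x1 = 5/2, x2 = 11/2, maximum P = 195/2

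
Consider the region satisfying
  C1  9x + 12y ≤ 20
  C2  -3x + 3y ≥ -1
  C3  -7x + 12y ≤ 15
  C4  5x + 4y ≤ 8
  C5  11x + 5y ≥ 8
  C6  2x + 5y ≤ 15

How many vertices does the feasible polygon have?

5

Intersecting each pair of boundary lines and keeping only the points that satisfy every inequality leaves:
  (5/16, 275/192)
  (2/3, 7/6)
  (28/27, 19/27)
  (29/48, 13/48)
  (21/167, 221/167)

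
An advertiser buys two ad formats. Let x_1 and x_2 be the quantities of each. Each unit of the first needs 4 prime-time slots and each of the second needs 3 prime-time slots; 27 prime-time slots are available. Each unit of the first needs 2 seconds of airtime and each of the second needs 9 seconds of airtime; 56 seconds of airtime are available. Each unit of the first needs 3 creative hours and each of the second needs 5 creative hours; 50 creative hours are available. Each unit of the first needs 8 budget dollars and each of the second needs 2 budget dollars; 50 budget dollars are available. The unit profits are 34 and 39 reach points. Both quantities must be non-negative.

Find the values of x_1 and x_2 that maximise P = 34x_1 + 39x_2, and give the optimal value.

x_1 = 5/2, x_2 = 17/3, maximum P = 306

Vertices and P = 34x_1 + 39x_2:
  (0, 0) → P = 0
  (0, 56/9) → P = 728/3
  (25/4, 0) → P = 425/2
  (5/2, 17/3) → P = 306
  (6, 1) → P = 243

At the optimal vertex, 4x_1 + 3x_2 = 27 and 2x_1 + 9x_2 = 56.
Solving simultaneously gives x_1 = 5/2, x_2 = 17/3.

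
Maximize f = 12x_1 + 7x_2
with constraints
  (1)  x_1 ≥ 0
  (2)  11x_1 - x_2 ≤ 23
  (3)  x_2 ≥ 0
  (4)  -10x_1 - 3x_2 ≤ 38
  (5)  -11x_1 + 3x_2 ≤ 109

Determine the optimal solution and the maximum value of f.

x_1 = 89/11, x_2 = 66, maximum f = 6150/11

Extreme points and f = 12x_1 + 7x_2:
  (0, 0) → f = 0
  (0, 109/3) → f = 763/3
  (23/11, 0) → f = 276/11
  (89/11, 66) → f = 6150/11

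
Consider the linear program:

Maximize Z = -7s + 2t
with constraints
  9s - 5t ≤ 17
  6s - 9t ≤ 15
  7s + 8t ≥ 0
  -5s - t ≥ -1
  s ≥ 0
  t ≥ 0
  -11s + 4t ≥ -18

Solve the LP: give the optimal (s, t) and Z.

Extreme points and Z = -7s + 2t:
  (0, 0) → Z = 0
  (0, 1) → Z = 2
  (1/5, 0) → Z = -7/5

At the optimal vertex, -5s - t = -1 and s = 0.
Solving simultaneously gives s = 0, t = 1.

s = 0, t = 1, maximum Z = 2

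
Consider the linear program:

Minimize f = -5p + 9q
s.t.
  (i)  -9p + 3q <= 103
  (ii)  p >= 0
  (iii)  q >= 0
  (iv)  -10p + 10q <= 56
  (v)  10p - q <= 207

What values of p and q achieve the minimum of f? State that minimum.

Corner points and f = -5p + 9q:
  (0, 0) → f = 0
  (0, 28/5) → f = 252/5
  (207/10, 0) → f = -207/2
  (1063/45, 263/9) → f = 1304/9

At the optimal vertex, q = 0 and 10p - q = 207.
Solving simultaneously gives p = 207/10, q = 0.

p = 207/10, q = 0, minimum f = -207/2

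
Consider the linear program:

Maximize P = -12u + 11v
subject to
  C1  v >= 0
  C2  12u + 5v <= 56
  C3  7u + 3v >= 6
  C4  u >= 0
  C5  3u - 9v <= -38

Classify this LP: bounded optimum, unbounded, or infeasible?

Extreme points and P = -12u + 11v:
  (0, 56/5) → P = 616/5
  (314/123, 208/41) → P = 1032/41
  (0, 38/9) → P = 418/9
The feasible region has finitely many vertices and no improving ray; the maximum is 616/5 at (0, 56/5).

bounded optimum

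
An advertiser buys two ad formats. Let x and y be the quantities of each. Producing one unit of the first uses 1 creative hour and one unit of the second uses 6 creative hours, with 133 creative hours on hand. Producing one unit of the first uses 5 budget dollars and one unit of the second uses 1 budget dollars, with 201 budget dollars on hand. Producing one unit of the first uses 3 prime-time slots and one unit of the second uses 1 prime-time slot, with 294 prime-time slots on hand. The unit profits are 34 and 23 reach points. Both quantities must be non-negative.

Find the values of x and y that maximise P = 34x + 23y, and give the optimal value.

x = 37, y = 16, maximum P = 1626

Vertices and P = 34x + 23y:
  (0, 0) → P = 0
  (0, 133/6) → P = 3059/6
  (201/5, 0) → P = 6834/5
  (37, 16) → P = 1626

The binding constraints are x + 6y = 133 and 5x + y = 201.
Solving simultaneously gives x = 37, y = 16.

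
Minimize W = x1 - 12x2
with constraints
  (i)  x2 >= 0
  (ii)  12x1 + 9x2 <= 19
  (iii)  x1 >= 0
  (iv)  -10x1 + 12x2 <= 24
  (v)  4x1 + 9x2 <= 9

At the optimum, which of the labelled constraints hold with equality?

(iii) and (v)

Vertices and W = x1 - 12x2:
  (19/12, 0) → W = 19/12
  (0, 0) → W = 0
  (5/4, 4/9) → W = -49/12
  (0, 1) → W = -12

The minimum is at (0, 1). Substituting into each constraint, equality holds for (iii) and (v); the remaining constraints have slack.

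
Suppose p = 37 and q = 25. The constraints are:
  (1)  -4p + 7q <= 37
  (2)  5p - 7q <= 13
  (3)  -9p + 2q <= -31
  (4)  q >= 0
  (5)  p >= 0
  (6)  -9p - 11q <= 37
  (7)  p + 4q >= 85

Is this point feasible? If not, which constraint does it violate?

feasible

(1): 27 ≤ 37 ✓
(2): 10 ≤ 13 ✓
(3): -283 ≤ -31 ✓
(4): 25 ≥ 0 ✓
(5): 37 ≥ 0 ✓
(6): -608 ≤ 37 ✓
(7): 137 ≥ 85 ✓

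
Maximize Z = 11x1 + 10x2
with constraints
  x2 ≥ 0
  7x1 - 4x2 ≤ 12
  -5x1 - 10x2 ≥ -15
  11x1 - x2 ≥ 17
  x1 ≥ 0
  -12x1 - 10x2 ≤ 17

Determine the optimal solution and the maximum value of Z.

Vertices and Z = 11x1 + 10x2:
  (12/7, 0) → Z = 132/7
  (17/11, 0) → Z = 17
  (2, 1/2) → Z = 27
  (37/23, 16/23) → Z = 567/23

x1 = 2, x2 = 1/2, maximum Z = 27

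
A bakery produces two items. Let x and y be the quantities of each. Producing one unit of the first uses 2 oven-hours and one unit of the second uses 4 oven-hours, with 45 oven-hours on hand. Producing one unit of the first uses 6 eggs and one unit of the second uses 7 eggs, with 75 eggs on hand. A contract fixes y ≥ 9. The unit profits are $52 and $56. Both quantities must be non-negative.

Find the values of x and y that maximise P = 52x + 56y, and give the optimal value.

x = 2, y = 9, maximum P = 608

Feasible corners and P = 52x + 56y:
  (0, 75/7) → P = 600
  (0, 9) → P = 504
  (2, 9) → P = 608

The binding constraints are 6x + 7y = 75 and y = 9.
Solving simultaneously gives x = 2, y = 9.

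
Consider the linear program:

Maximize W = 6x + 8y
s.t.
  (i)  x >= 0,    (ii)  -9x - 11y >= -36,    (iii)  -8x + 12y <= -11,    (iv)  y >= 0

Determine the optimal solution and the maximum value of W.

The optimum lies where -9x - 11y = -36 and -8x + 12y = -11.
Solving simultaneously gives x = 79/28, y = 27/28.

x = 79/28, y = 27/28, maximum W = 345/14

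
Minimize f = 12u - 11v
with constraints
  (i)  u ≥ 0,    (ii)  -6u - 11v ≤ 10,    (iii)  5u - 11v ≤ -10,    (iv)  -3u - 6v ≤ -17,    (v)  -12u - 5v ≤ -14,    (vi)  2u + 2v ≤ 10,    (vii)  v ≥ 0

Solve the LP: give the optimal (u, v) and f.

Feasible corners and f = 12u - 11v:
  (0, 17/6) → f = -187/6
  (0, 5) → f = -55
  (127/63, 115/63) → f = 37/9
  (45/16, 35/16) → f = 155/16

The binding constraints are u = 0 and 2u + 2v = 10.
Solving simultaneously gives u = 0, v = 5.

u = 0, v = 5, minimum f = -55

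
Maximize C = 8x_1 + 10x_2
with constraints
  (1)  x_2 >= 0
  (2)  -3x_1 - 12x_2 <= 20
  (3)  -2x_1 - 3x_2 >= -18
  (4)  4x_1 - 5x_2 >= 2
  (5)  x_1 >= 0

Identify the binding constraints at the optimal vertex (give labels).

(1) and (3)

Corner points and C = 8x_1 + 10x_2:
  (9, 0) → C = 72
  (1/2, 0) → C = 4
  (48/11, 34/11) → C = 724/11

The maximum is at (9, 0). Substituting into each constraint, equality holds for (1) and (3); the remaining constraints have slack.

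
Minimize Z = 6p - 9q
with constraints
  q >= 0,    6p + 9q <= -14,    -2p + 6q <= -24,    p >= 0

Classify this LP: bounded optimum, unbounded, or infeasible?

The boundaries q = 0 and -2p + 6q = -24 meet at (12, 0), but that point violates 6p + 9q ≤ -14. Every candidate vertex is excluded by some other constraint, so the feasible region is empty.

infeasible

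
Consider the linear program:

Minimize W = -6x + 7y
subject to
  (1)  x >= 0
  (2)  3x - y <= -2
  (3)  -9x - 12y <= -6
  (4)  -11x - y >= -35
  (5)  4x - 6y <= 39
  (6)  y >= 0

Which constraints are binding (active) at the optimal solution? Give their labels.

Extreme points and W = -6x + 7y:
  (0, 2) → W = 14
  (0, 35) → W = 245
  (33/14, 127/14) → W = 691/14

The minimum is at (0, 2). Substituting into each constraint, equality holds for (1) and (2); the remaining constraints have slack.

(1) and (2)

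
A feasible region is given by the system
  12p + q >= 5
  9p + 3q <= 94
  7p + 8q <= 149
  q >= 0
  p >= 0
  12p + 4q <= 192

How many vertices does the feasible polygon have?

5

Intersecting each pair of boundary lines and keeping only the points that satisfy every inequality leaves:
  (5/12, 0)
  (0, 5)
  (305/51, 683/51)
  (94/9, 0)
  (0, 149/8)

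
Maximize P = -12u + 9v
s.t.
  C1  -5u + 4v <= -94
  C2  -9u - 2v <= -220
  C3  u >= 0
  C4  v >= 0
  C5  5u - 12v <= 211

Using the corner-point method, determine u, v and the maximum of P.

u = 534/23, v = 127/23, maximum P = -5265/23

Feasible corners and P = -12u + 9v:
  (534/23, 127/23) → P = -5265/23
  (220/9, 0) → P = -880/3
  (211/5, 0) → P = -2532/5
The feasible region is unbounded (it extends along (4, 5), (12, 5)), but P strictly decreases along every unbounded feasible direction, so there is no improving ray and the maximum is attained at a vertex.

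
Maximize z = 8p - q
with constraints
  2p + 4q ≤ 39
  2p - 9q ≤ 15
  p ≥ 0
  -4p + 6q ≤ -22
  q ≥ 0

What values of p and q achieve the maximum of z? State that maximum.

At the optimal vertex, 2p + 4q = 39 and 2p - 9q = 15.
Solving simultaneously gives p = 411/26, q = 24/13.

p = 411/26, q = 24/13, maximum z = 1620/13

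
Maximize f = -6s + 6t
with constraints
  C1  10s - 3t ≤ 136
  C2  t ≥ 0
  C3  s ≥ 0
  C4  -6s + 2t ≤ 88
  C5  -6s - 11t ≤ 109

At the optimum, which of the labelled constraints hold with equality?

C1 and C4

Feasible corners and f = -6s + 6t:
  (68/5, 0) → f = -408/5
  (268, 848) → f = 3480
  (0, 0) → f = 0
  (0, 44) → f = 264

The maximum is at (268, 848). Substituting into each constraint, equality holds for C1 and C4; the remaining constraints have slack.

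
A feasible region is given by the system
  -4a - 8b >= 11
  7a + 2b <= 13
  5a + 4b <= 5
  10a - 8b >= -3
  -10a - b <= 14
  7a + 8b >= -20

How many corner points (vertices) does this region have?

Of the 15 pairwise boundary intersections, those satisfying every inequality are:
  (21/8, -43/16)
  (-1, -7/8)
  (24/7, -11/2)
  (-23/18, -11/9)
  (-92/73, -102/73)

5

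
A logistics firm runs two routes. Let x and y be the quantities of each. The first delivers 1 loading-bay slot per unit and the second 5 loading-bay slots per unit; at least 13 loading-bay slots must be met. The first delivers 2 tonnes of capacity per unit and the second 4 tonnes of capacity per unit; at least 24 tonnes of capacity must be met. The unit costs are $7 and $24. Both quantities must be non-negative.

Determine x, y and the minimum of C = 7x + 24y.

x = 34/3, y = 1/3, minimum C = 262/3

Vertices and C = 7x + 24y:
  (0, 6) → C = 144
  (13, 0) → C = 91
  (34/3, 1/3) → C = 262/3
The feasible region is unbounded (it extends along (0, 1), (1, 0)), but C strictly increases along every unbounded feasible direction, so there is no improving ray and the minimum is attained at a vertex.

The binding constraints are x + 5y = 13 and 2x + 4y = 24.
Solving simultaneously gives x = 34/3, y = 1/3.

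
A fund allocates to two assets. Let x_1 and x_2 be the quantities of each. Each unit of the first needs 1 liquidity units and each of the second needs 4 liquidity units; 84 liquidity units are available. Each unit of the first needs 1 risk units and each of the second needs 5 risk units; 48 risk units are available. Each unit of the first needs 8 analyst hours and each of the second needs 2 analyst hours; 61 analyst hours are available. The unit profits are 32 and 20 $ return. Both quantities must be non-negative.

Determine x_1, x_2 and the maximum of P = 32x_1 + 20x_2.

Feasible corners and P = 32x_1 + 20x_2:
  (0, 0) → P = 0
  (0, 48/5) → P = 192
  (61/8, 0) → P = 244
  (11/2, 17/2) → P = 346

At the optimal vertex, x_1 + 5x_2 = 48 and 8x_1 + 2x_2 = 61.
Solving simultaneously gives x_1 = 11/2, x_2 = 17/2.

x_1 = 11/2, x_2 = 17/2, maximum P = 346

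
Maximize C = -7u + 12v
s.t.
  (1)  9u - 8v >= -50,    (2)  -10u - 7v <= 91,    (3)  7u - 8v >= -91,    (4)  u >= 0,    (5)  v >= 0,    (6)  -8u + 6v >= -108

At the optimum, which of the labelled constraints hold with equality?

Vertices and C = -7u + 12v:
  (41/2, 469/16) → C = 833/4
  (0, 25/4) → C = 75
  (705/11, 742/11) → C = 3969/11
  (0, 0) → C = 0
  (27/2, 0) → C = -189/2

The maximum is at (705/11, 742/11). Substituting into each constraint, equality holds for (3) and (6); the remaining constraints have slack.

(3) and (6)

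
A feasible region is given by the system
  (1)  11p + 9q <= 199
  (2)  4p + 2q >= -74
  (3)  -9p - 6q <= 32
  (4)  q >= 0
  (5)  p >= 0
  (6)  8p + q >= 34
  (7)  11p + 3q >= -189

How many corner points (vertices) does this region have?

3

Intersecting each pair of boundary lines and keeping only the points that satisfy every inequality leaves:
  (199/11, 0)
  (107/61, 1218/61)
  (17/4, 0)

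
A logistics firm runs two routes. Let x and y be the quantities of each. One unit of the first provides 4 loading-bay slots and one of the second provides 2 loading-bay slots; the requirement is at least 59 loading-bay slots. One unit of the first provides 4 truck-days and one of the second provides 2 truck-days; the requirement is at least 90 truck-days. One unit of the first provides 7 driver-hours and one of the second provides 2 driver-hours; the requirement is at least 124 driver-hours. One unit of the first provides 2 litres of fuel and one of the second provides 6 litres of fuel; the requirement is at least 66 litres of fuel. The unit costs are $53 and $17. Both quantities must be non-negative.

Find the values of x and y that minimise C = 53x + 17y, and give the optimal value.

Vertices and C = 53x + 17y:
  (0, 62) → C = 1054
  (33, 0) → C = 1749
  (34/3, 67/3) → C = 2941/3
  (102/5, 21/5) → C = 5763/5
The feasible region is unbounded (it extends along (0, 1), (1, 0)), but C strictly increases along every unbounded feasible direction, so there is no improving ray and the minimum is attained at a vertex.

The binding constraints are 4x + 2y = 90 and 7x + 2y = 124.
Solving simultaneously gives x = 34/3, y = 67/3.

x = 34/3, y = 67/3, minimum C = 2941/3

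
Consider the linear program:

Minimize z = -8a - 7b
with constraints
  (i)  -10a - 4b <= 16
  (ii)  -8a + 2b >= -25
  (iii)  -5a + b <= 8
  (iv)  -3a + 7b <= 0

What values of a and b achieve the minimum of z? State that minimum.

a = 7/2, b = 3/2, minimum z = -77/2

Corner points and z = -8a - 7b:
  (17/13, -189/26) → z = 1051/26
  (-56/41, -24/41) → z = 616/41
  (7/2, 3/2) → z = -77/2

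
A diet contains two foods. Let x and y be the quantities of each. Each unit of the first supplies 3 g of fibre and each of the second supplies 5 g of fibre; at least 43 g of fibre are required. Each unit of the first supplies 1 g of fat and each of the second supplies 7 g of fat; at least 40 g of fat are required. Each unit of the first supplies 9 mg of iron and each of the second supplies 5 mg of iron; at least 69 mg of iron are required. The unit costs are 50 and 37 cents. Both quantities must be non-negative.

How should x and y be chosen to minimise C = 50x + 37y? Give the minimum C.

x = 13/3, y = 6, minimum C = 1316/3

Feasible corners and C = 50x + 37y:
  (0, 69/5) → C = 2553/5
  (40, 0) → C = 2000
  (101/16, 77/16) → C = 7899/16
  (13/3, 6) → C = 1316/3
The feasible region is unbounded (it extends along (0, 1), (1, 0)), but C strictly increases along every unbounded feasible direction, so there is no improving ray and the minimum is attained at a vertex.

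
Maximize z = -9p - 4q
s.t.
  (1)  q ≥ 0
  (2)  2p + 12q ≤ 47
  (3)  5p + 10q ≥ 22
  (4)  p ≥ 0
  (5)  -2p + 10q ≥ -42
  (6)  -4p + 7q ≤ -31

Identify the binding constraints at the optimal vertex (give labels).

(1) and (6)

Extreme points and z = -9p - 4q:
  (21, 0) → z = -189
  (31/4, 0) → z = -279/4
  (487/22, 5/22) → z = -4403/22
  (701/62, 63/31) → z = -6813/62

The maximum is at (31/4, 0). Substituting into each constraint, equality holds for (1) and (6); the remaining constraints have slack.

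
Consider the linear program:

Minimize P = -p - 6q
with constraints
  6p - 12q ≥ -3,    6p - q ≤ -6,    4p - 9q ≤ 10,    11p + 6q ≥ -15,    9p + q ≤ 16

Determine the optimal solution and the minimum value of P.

Extreme points and P = -p - 6q:
  (-23/22, -3/11) → P = 59/22
  (-33/28, -19/56) → P = 45/14
  (-51/47, -24/47) → P = 195/47

p = -23/22, q = -3/11, minimum P = 59/22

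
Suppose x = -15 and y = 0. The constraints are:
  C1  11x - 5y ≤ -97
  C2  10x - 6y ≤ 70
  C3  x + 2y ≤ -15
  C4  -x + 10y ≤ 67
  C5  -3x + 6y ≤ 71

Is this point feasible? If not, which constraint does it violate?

C1: -165 ≤ -97 ✓
C2: -150 ≤ 70 ✓
C3: -15 ≤ -15 ✓
C4: 15 ≤ 67 ✓
C5: 45 ≤ 71 ✓

feasible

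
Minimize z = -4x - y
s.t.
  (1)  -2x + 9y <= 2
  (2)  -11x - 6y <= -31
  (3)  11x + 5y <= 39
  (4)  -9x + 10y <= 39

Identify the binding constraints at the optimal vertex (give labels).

Vertices and z = -4x - y:
  (89/37, 28/37) → z = -384/37
  (341/109, 100/109) → z = -1464/109
  (79/11, -8) → z = -228/11

The minimum is at (79/11, -8). Substituting into each constraint, equality holds for (2) and (3); the remaining constraints have slack.

(2) and (3)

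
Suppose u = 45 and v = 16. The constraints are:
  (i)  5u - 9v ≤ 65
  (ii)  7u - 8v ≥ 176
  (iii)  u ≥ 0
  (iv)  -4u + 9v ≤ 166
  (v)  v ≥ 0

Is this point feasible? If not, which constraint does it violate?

Constraint (i): 5u - 9v = 81, which is not ≤ 65. All other constraints are satisfied.

not feasible — violates (i)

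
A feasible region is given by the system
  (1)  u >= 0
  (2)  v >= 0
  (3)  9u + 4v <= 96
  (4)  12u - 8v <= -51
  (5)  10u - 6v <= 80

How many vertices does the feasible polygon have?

3

Intersecting each pair of boundary lines and keeping only the points that satisfy every inequality leaves:
  (0, 24)
  (0, 51/8)
  (47/10, 537/40)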